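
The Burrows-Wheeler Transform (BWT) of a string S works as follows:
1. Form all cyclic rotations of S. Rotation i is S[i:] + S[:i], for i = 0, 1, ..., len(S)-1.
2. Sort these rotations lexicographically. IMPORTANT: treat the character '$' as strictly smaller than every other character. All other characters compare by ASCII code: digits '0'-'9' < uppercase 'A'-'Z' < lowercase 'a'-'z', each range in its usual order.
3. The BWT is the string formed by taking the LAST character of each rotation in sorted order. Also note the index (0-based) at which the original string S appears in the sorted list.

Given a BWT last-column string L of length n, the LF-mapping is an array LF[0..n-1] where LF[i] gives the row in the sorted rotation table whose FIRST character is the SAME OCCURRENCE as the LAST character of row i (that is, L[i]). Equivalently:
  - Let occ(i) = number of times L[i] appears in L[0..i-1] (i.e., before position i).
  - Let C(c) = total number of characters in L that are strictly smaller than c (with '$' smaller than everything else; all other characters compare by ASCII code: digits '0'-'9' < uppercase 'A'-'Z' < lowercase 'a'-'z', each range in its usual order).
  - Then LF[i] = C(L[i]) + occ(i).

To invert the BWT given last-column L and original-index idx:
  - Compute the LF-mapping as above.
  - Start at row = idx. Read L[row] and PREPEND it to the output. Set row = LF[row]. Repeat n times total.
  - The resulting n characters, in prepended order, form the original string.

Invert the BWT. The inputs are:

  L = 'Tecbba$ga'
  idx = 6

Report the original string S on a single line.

Answer: cabbageT$

Derivation:
LF mapping: 1 7 6 4 5 2 0 8 3
Walk LF starting at row 6, prepending L[row]:
  step 1: row=6, L[6]='$', prepend. Next row=LF[6]=0
  step 2: row=0, L[0]='T', prepend. Next row=LF[0]=1
  step 3: row=1, L[1]='e', prepend. Next row=LF[1]=7
  step 4: row=7, L[7]='g', prepend. Next row=LF[7]=8
  step 5: row=8, L[8]='a', prepend. Next row=LF[8]=3
  step 6: row=3, L[3]='b', prepend. Next row=LF[3]=4
  step 7: row=4, L[4]='b', prepend. Next row=LF[4]=5
  step 8: row=5, L[5]='a', prepend. Next row=LF[5]=2
  step 9: row=2, L[2]='c', prepend. Next row=LF[2]=6
Reversed output: cabbageT$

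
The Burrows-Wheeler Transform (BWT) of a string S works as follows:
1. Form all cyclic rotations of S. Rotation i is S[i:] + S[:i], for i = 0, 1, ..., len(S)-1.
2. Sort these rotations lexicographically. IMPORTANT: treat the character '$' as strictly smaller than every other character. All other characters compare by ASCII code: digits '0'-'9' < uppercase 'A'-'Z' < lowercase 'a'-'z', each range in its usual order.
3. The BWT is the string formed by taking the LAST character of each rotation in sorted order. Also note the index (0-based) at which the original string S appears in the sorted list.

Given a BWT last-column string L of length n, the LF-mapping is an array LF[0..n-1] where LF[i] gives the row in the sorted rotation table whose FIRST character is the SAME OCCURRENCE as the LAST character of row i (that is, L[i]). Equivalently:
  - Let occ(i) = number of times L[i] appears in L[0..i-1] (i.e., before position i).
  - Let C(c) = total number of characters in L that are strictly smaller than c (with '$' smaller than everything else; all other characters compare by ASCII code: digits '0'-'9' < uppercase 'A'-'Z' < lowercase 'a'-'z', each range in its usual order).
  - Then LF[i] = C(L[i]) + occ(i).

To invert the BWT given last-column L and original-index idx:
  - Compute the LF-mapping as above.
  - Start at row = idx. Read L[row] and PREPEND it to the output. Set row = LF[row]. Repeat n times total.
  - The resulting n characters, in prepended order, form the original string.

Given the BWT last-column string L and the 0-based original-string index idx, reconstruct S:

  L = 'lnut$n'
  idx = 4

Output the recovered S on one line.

LF mapping: 1 2 5 4 0 3
Walk LF starting at row 4, prepending L[row]:
  step 1: row=4, L[4]='$', prepend. Next row=LF[4]=0
  step 2: row=0, L[0]='l', prepend. Next row=LF[0]=1
  step 3: row=1, L[1]='n', prepend. Next row=LF[1]=2
  step 4: row=2, L[2]='u', prepend. Next row=LF[2]=5
  step 5: row=5, L[5]='n', prepend. Next row=LF[5]=3
  step 6: row=3, L[3]='t', prepend. Next row=LF[3]=4
Reversed output: tnunl$

Answer: tnunl$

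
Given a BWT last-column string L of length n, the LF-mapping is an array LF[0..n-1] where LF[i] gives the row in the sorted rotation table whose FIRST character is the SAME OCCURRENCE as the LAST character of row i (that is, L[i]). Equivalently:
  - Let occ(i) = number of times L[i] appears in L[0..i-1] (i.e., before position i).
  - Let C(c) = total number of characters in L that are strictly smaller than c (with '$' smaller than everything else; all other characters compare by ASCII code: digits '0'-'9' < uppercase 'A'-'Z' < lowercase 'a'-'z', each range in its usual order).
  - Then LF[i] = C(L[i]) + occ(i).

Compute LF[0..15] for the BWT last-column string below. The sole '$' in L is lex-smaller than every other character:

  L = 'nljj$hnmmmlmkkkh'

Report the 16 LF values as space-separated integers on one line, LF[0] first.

Char counts: '$':1, 'h':2, 'j':2, 'k':3, 'l':2, 'm':4, 'n':2
C (first-col start): C('$')=0, C('h')=1, C('j')=3, C('k')=5, C('l')=8, C('m')=10, C('n')=14
L[0]='n': occ=0, LF[0]=C('n')+0=14+0=14
L[1]='l': occ=0, LF[1]=C('l')+0=8+0=8
L[2]='j': occ=0, LF[2]=C('j')+0=3+0=3
L[3]='j': occ=1, LF[3]=C('j')+1=3+1=4
L[4]='$': occ=0, LF[4]=C('$')+0=0+0=0
L[5]='h': occ=0, LF[5]=C('h')+0=1+0=1
L[6]='n': occ=1, LF[6]=C('n')+1=14+1=15
L[7]='m': occ=0, LF[7]=C('m')+0=10+0=10
L[8]='m': occ=1, LF[8]=C('m')+1=10+1=11
L[9]='m': occ=2, LF[9]=C('m')+2=10+2=12
L[10]='l': occ=1, LF[10]=C('l')+1=8+1=9
L[11]='m': occ=3, LF[11]=C('m')+3=10+3=13
L[12]='k': occ=0, LF[12]=C('k')+0=5+0=5
L[13]='k': occ=1, LF[13]=C('k')+1=5+1=6
L[14]='k': occ=2, LF[14]=C('k')+2=5+2=7
L[15]='h': occ=1, LF[15]=C('h')+1=1+1=2

Answer: 14 8 3 4 0 1 15 10 11 12 9 13 5 6 7 2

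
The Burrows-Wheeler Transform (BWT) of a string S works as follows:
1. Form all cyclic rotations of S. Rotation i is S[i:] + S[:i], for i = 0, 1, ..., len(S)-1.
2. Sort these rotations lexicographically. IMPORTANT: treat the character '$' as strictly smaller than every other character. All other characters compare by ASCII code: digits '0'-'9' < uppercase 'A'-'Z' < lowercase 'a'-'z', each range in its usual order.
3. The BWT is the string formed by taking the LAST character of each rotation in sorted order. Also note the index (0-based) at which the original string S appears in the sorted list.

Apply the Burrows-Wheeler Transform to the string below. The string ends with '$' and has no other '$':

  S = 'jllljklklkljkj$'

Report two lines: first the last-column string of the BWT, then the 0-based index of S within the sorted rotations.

All 15 rotations (rotation i = S[i:]+S[:i]):
  rot[0] = jllljklklkljkj$
  rot[1] = llljklklkljkj$j
  rot[2] = lljklklkljkj$jl
  rot[3] = ljklklkljkj$jll
  rot[4] = jklklkljkj$jlll
  rot[5] = klklkljkj$jlllj
  rot[6] = lklkljkj$jllljk
  rot[7] = klkljkj$jllljkl
  rot[8] = lkljkj$jllljklk
  rot[9] = kljkj$jllljklkl
  rot[10] = ljkj$jllljklklk
  rot[11] = jkj$jllljklklkl
  rot[12] = kj$jllljklklklj
  rot[13] = j$jllljklklkljk
  rot[14] = $jllljklklkljkj
Sorted (with $ < everything):
  sorted[0] = $jllljklklkljkj  (last char: 'j')
  sorted[1] = j$jllljklklkljk  (last char: 'k')
  sorted[2] = jkj$jllljklklkl  (last char: 'l')
  sorted[3] = jklklkljkj$jlll  (last char: 'l')
  sorted[4] = jllljklklkljkj$  (last char: '$')
  sorted[5] = kj$jllljklklklj  (last char: 'j')
  sorted[6] = kljkj$jllljklkl  (last char: 'l')
  sorted[7] = klkljkj$jllljkl  (last char: 'l')
  sorted[8] = klklkljkj$jlllj  (last char: 'j')
  sorted[9] = ljkj$jllljklklk  (last char: 'k')
  sorted[10] = ljklklkljkj$jll  (last char: 'l')
  sorted[11] = lkljkj$jllljklk  (last char: 'k')
  sorted[12] = lklkljkj$jllljk  (last char: 'k')
  sorted[13] = lljklklkljkj$jl  (last char: 'l')
  sorted[14] = llljklklkljkj$j  (last char: 'j')
Last column: jkll$jlljklkklj
Original string S is at sorted index 4

Answer: jkll$jlljklkklj
4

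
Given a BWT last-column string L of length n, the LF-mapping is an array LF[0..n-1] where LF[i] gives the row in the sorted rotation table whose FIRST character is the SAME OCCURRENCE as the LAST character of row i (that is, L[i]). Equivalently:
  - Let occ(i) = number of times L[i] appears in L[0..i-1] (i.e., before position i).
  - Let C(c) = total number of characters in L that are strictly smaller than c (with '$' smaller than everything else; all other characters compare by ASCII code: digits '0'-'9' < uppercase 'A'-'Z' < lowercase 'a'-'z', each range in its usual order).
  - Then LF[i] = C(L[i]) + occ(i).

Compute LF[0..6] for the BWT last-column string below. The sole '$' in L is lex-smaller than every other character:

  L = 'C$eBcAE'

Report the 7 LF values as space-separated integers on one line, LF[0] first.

Answer: 3 0 6 2 5 1 4

Derivation:
Char counts: '$':1, 'A':1, 'B':1, 'C':1, 'E':1, 'c':1, 'e':1
C (first-col start): C('$')=0, C('A')=1, C('B')=2, C('C')=3, C('E')=4, C('c')=5, C('e')=6
L[0]='C': occ=0, LF[0]=C('C')+0=3+0=3
L[1]='$': occ=0, LF[1]=C('$')+0=0+0=0
L[2]='e': occ=0, LF[2]=C('e')+0=6+0=6
L[3]='B': occ=0, LF[3]=C('B')+0=2+0=2
L[4]='c': occ=0, LF[4]=C('c')+0=5+0=5
L[5]='A': occ=0, LF[5]=C('A')+0=1+0=1
L[6]='E': occ=0, LF[6]=C('E')+0=4+0=4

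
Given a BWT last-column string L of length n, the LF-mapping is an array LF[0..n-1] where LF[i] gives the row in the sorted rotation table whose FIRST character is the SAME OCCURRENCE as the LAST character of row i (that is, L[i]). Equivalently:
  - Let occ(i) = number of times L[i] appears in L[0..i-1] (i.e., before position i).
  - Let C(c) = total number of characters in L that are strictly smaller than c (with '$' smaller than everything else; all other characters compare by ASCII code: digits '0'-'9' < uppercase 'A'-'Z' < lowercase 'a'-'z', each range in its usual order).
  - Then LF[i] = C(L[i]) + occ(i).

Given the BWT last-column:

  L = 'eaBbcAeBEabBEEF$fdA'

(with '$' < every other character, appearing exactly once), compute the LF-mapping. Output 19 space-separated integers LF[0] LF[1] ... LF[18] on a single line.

Char counts: '$':1, 'A':2, 'B':3, 'E':3, 'F':1, 'a':2, 'b':2, 'c':1, 'd':1, 'e':2, 'f':1
C (first-col start): C('$')=0, C('A')=1, C('B')=3, C('E')=6, C('F')=9, C('a')=10, C('b')=12, C('c')=14, C('d')=15, C('e')=16, C('f')=18
L[0]='e': occ=0, LF[0]=C('e')+0=16+0=16
L[1]='a': occ=0, LF[1]=C('a')+0=10+0=10
L[2]='B': occ=0, LF[2]=C('B')+0=3+0=3
L[3]='b': occ=0, LF[3]=C('b')+0=12+0=12
L[4]='c': occ=0, LF[4]=C('c')+0=14+0=14
L[5]='A': occ=0, LF[5]=C('A')+0=1+0=1
L[6]='e': occ=1, LF[6]=C('e')+1=16+1=17
L[7]='B': occ=1, LF[7]=C('B')+1=3+1=4
L[8]='E': occ=0, LF[8]=C('E')+0=6+0=6
L[9]='a': occ=1, LF[9]=C('a')+1=10+1=11
L[10]='b': occ=1, LF[10]=C('b')+1=12+1=13
L[11]='B': occ=2, LF[11]=C('B')+2=3+2=5
L[12]='E': occ=1, LF[12]=C('E')+1=6+1=7
L[13]='E': occ=2, LF[13]=C('E')+2=6+2=8
L[14]='F': occ=0, LF[14]=C('F')+0=9+0=9
L[15]='$': occ=0, LF[15]=C('$')+0=0+0=0
L[16]='f': occ=0, LF[16]=C('f')+0=18+0=18
L[17]='d': occ=0, LF[17]=C('d')+0=15+0=15
L[18]='A': occ=1, LF[18]=C('A')+1=1+1=2

Answer: 16 10 3 12 14 1 17 4 6 11 13 5 7 8 9 0 18 15 2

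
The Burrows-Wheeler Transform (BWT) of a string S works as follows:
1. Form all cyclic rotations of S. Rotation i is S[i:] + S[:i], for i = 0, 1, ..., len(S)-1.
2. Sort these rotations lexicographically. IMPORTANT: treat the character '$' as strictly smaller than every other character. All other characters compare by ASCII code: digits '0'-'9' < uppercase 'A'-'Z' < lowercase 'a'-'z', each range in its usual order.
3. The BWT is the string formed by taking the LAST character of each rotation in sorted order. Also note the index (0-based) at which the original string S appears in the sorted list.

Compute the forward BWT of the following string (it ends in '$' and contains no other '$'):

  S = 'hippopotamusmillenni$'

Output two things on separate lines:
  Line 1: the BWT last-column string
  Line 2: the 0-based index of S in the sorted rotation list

All 21 rotations (rotation i = S[i:]+S[:i]):
  rot[0] = hippopotamusmillenni$
  rot[1] = ippopotamusmillenni$h
  rot[2] = ppopotamusmillenni$hi
  rot[3] = popotamusmillenni$hip
  rot[4] = opotamusmillenni$hipp
  rot[5] = potamusmillenni$hippo
  rot[6] = otamusmillenni$hippop
  rot[7] = tamusmillenni$hippopo
  rot[8] = amusmillenni$hippopot
  rot[9] = musmillenni$hippopota
  rot[10] = usmillenni$hippopotam
  rot[11] = smillenni$hippopotamu
  rot[12] = millenni$hippopotamus
  rot[13] = illenni$hippopotamusm
  rot[14] = llenni$hippopotamusmi
  rot[15] = lenni$hippopotamusmil
  rot[16] = enni$hippopotamusmill
  rot[17] = nni$hippopotamusmille
  rot[18] = ni$hippopotamusmillen
  rot[19] = i$hippopotamusmillenn
  rot[20] = $hippopotamusmillenni
Sorted (with $ < everything):
  sorted[0] = $hippopotamusmillenni  (last char: 'i')
  sorted[1] = amusmillenni$hippopot  (last char: 't')
  sorted[2] = enni$hippopotamusmill  (last char: 'l')
  sorted[3] = hippopotamusmillenni$  (last char: '$')
  sorted[4] = i$hippopotamusmillenn  (last char: 'n')
  sorted[5] = illenni$hippopotamusm  (last char: 'm')
  sorted[6] = ippopotamusmillenni$h  (last char: 'h')
  sorted[7] = lenni$hippopotamusmil  (last char: 'l')
  sorted[8] = llenni$hippopotamusmi  (last char: 'i')
  sorted[9] = millenni$hippopotamus  (last char: 's')
  sorted[10] = musmillenni$hippopota  (last char: 'a')
  sorted[11] = ni$hippopotamusmillen  (last char: 'n')
  sorted[12] = nni$hippopotamusmille  (last char: 'e')
  sorted[13] = opotamusmillenni$hipp  (last char: 'p')
  sorted[14] = otamusmillenni$hippop  (last char: 'p')
  sorted[15] = popotamusmillenni$hip  (last char: 'p')
  sorted[16] = potamusmillenni$hippo  (last char: 'o')
  sorted[17] = ppopotamusmillenni$hi  (last char: 'i')
  sorted[18] = smillenni$hippopotamu  (last char: 'u')
  sorted[19] = tamusmillenni$hippopo  (last char: 'o')
  sorted[20] = usmillenni$hippopotam  (last char: 'm')
Last column: itl$nmhlisanepppoiuom
Original string S is at sorted index 3

Answer: itl$nmhlisanepppoiuom
3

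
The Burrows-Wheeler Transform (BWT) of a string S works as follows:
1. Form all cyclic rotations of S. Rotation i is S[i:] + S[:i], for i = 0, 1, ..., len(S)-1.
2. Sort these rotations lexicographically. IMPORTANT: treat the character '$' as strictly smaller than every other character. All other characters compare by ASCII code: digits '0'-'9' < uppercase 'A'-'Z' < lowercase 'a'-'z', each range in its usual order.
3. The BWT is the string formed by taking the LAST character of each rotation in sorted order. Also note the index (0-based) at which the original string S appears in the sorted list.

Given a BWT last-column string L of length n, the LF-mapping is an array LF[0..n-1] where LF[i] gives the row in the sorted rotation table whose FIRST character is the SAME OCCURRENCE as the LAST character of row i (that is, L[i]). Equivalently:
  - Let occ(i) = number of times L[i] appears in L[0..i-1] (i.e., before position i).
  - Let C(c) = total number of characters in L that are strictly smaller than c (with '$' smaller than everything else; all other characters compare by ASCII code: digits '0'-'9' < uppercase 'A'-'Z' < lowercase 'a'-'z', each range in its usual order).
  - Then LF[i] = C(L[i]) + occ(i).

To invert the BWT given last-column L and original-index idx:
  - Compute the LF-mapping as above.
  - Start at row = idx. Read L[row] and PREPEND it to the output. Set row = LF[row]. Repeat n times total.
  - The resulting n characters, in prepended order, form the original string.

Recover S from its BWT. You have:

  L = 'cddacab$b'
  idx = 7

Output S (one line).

LF mapping: 5 7 8 1 6 2 3 0 4
Walk LF starting at row 7, prepending L[row]:
  step 1: row=7, L[7]='$', prepend. Next row=LF[7]=0
  step 2: row=0, L[0]='c', prepend. Next row=LF[0]=5
  step 3: row=5, L[5]='a', prepend. Next row=LF[5]=2
  step 4: row=2, L[2]='d', prepend. Next row=LF[2]=8
  step 5: row=8, L[8]='b', prepend. Next row=LF[8]=4
  step 6: row=4, L[4]='c', prepend. Next row=LF[4]=6
  step 7: row=6, L[6]='b', prepend. Next row=LF[6]=3
  step 8: row=3, L[3]='a', prepend. Next row=LF[3]=1
  step 9: row=1, L[1]='d', prepend. Next row=LF[1]=7
Reversed output: dabcbdac$

Answer: dabcbdac$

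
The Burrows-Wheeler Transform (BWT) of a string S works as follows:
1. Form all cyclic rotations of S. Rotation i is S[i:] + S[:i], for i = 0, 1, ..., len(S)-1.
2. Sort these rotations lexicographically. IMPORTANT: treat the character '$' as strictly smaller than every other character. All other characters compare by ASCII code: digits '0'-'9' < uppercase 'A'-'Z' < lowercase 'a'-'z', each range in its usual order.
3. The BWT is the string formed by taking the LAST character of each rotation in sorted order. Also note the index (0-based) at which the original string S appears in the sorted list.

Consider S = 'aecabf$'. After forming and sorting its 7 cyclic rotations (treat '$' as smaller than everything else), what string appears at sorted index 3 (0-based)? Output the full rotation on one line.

All 7 rotations (rotation i = S[i:]+S[:i]):
  rot[0] = aecabf$
  rot[1] = ecabf$a
  rot[2] = cabf$ae
  rot[3] = abf$aec
  rot[4] = bf$aeca
  rot[5] = f$aecab
  rot[6] = $aecabf
Sorted (with $ < everything):
  sorted[0] = $aecabf
  sorted[1] = abf$aec
  sorted[2] = aecabf$
  sorted[3] = bf$aeca
  sorted[4] = cabf$ae
  sorted[5] = ecabf$a
  sorted[6] = f$aecab
sorted[3] = bf$aeca

Answer: bf$aeca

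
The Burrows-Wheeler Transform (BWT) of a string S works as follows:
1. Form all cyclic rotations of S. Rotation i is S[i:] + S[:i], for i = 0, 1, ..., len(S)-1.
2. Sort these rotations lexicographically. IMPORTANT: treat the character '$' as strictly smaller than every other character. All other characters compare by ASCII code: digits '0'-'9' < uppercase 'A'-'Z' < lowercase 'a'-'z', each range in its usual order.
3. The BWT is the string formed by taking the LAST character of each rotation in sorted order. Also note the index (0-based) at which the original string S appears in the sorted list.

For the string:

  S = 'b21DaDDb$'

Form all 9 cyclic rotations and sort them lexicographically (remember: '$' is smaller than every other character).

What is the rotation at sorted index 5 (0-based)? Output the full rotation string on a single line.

All 9 rotations (rotation i = S[i:]+S[:i]):
  rot[0] = b21DaDDb$
  rot[1] = 21DaDDb$b
  rot[2] = 1DaDDb$b2
  rot[3] = DaDDb$b21
  rot[4] = aDDb$b21D
  rot[5] = DDb$b21Da
  rot[6] = Db$b21DaD
  rot[7] = b$b21DaDD
  rot[8] = $b21DaDDb
Sorted (with $ < everything):
  sorted[0] = $b21DaDDb
  sorted[1] = 1DaDDb$b2
  sorted[2] = 21DaDDb$b
  sorted[3] = DDb$b21Da
  sorted[4] = DaDDb$b21
  sorted[5] = Db$b21DaD
  sorted[6] = aDDb$b21D
  sorted[7] = b$b21DaDD
  sorted[8] = b21DaDDb$
sorted[5] = Db$b21DaD

Answer: Db$b21DaD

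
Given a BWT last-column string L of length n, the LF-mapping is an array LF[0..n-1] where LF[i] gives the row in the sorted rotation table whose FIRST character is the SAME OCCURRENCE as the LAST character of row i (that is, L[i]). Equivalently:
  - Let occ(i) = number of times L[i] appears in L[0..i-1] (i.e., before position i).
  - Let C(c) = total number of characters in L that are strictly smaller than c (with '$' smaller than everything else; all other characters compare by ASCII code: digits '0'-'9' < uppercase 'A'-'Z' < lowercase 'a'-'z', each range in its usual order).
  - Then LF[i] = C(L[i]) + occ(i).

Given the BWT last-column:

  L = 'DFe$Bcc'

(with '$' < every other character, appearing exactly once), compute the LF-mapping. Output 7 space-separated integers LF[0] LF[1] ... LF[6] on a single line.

Answer: 2 3 6 0 1 4 5

Derivation:
Char counts: '$':1, 'B':1, 'D':1, 'F':1, 'c':2, 'e':1
C (first-col start): C('$')=0, C('B')=1, C('D')=2, C('F')=3, C('c')=4, C('e')=6
L[0]='D': occ=0, LF[0]=C('D')+0=2+0=2
L[1]='F': occ=0, LF[1]=C('F')+0=3+0=3
L[2]='e': occ=0, LF[2]=C('e')+0=6+0=6
L[3]='$': occ=0, LF[3]=C('$')+0=0+0=0
L[4]='B': occ=0, LF[4]=C('B')+0=1+0=1
L[5]='c': occ=0, LF[5]=C('c')+0=4+0=4
L[6]='c': occ=1, LF[6]=C('c')+1=4+1=5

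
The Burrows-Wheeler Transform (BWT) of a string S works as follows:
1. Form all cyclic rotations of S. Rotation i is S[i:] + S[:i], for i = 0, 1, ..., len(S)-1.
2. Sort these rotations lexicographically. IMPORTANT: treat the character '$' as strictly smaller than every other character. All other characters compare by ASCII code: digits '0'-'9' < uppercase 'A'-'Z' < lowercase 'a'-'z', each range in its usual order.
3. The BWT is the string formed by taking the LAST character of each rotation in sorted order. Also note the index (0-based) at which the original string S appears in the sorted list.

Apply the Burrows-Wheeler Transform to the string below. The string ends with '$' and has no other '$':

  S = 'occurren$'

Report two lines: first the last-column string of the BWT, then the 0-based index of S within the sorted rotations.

Answer: nocre$ruc
5

Derivation:
All 9 rotations (rotation i = S[i:]+S[:i]):
  rot[0] = occurren$
  rot[1] = ccurren$o
  rot[2] = curren$oc
  rot[3] = urren$occ
  rot[4] = rren$occu
  rot[5] = ren$occur
  rot[6] = en$occurr
  rot[7] = n$occurre
  rot[8] = $occurren
Sorted (with $ < everything):
  sorted[0] = $occurren  (last char: 'n')
  sorted[1] = ccurren$o  (last char: 'o')
  sorted[2] = curren$oc  (last char: 'c')
  sorted[3] = en$occurr  (last char: 'r')
  sorted[4] = n$occurre  (last char: 'e')
  sorted[5] = occurren$  (last char: '$')
  sorted[6] = ren$occur  (last char: 'r')
  sorted[7] = rren$occu  (last char: 'u')
  sorted[8] = urren$occ  (last char: 'c')
Last column: nocre$ruc
Original string S is at sorted index 5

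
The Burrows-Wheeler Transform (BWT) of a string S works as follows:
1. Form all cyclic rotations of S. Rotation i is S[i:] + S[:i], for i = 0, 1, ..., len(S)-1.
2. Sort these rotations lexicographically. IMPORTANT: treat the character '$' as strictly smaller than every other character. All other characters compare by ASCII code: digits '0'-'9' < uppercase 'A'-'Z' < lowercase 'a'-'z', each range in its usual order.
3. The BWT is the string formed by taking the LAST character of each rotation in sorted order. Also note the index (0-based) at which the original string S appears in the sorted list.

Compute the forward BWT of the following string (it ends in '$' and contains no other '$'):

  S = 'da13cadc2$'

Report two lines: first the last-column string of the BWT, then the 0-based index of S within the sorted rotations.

All 10 rotations (rotation i = S[i:]+S[:i]):
  rot[0] = da13cadc2$
  rot[1] = a13cadc2$d
  rot[2] = 13cadc2$da
  rot[3] = 3cadc2$da1
  rot[4] = cadc2$da13
  rot[5] = adc2$da13c
  rot[6] = dc2$da13ca
  rot[7] = c2$da13cad
  rot[8] = 2$da13cadc
  rot[9] = $da13cadc2
Sorted (with $ < everything):
  sorted[0] = $da13cadc2  (last char: '2')
  sorted[1] = 13cadc2$da  (last char: 'a')
  sorted[2] = 2$da13cadc  (last char: 'c')
  sorted[3] = 3cadc2$da1  (last char: '1')
  sorted[4] = a13cadc2$d  (last char: 'd')
  sorted[5] = adc2$da13c  (last char: 'c')
  sorted[6] = c2$da13cad  (last char: 'd')
  sorted[7] = cadc2$da13  (last char: '3')
  sorted[8] = da13cadc2$  (last char: '$')
  sorted[9] = dc2$da13ca  (last char: 'a')
Last column: 2ac1dcd3$a
Original string S is at sorted index 8

Answer: 2ac1dcd3$a
8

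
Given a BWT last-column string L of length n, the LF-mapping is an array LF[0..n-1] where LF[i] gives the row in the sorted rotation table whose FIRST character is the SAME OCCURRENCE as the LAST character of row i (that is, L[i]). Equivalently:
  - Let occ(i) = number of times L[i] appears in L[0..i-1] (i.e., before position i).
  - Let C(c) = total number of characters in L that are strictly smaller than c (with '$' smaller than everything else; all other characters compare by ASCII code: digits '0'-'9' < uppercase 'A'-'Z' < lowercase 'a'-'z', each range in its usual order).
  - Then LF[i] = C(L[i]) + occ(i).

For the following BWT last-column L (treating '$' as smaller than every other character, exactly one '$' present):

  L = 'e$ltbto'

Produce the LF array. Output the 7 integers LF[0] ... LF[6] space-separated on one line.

Char counts: '$':1, 'b':1, 'e':1, 'l':1, 'o':1, 't':2
C (first-col start): C('$')=0, C('b')=1, C('e')=2, C('l')=3, C('o')=4, C('t')=5
L[0]='e': occ=0, LF[0]=C('e')+0=2+0=2
L[1]='$': occ=0, LF[1]=C('$')+0=0+0=0
L[2]='l': occ=0, LF[2]=C('l')+0=3+0=3
L[3]='t': occ=0, LF[3]=C('t')+0=5+0=5
L[4]='b': occ=0, LF[4]=C('b')+0=1+0=1
L[5]='t': occ=1, LF[5]=C('t')+1=5+1=6
L[6]='o': occ=0, LF[6]=C('o')+0=4+0=4

Answer: 2 0 3 5 1 6 4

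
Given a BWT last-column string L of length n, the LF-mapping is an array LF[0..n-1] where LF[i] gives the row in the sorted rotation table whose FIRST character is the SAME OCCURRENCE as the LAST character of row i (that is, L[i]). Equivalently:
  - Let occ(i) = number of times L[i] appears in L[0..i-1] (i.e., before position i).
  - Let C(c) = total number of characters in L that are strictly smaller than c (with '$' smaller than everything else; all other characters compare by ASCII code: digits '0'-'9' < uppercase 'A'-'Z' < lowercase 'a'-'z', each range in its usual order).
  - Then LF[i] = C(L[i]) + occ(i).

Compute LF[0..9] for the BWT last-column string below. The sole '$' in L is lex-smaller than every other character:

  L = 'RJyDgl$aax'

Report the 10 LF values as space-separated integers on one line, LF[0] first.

Answer: 3 2 9 1 6 7 0 4 5 8

Derivation:
Char counts: '$':1, 'D':1, 'J':1, 'R':1, 'a':2, 'g':1, 'l':1, 'x':1, 'y':1
C (first-col start): C('$')=0, C('D')=1, C('J')=2, C('R')=3, C('a')=4, C('g')=6, C('l')=7, C('x')=8, C('y')=9
L[0]='R': occ=0, LF[0]=C('R')+0=3+0=3
L[1]='J': occ=0, LF[1]=C('J')+0=2+0=2
L[2]='y': occ=0, LF[2]=C('y')+0=9+0=9
L[3]='D': occ=0, LF[3]=C('D')+0=1+0=1
L[4]='g': occ=0, LF[4]=C('g')+0=6+0=6
L[5]='l': occ=0, LF[5]=C('l')+0=7+0=7
L[6]='$': occ=0, LF[6]=C('$')+0=0+0=0
L[7]='a': occ=0, LF[7]=C('a')+0=4+0=4
L[8]='a': occ=1, LF[8]=C('a')+1=4+1=5
L[9]='x': occ=0, LF[9]=C('x')+0=8+0=8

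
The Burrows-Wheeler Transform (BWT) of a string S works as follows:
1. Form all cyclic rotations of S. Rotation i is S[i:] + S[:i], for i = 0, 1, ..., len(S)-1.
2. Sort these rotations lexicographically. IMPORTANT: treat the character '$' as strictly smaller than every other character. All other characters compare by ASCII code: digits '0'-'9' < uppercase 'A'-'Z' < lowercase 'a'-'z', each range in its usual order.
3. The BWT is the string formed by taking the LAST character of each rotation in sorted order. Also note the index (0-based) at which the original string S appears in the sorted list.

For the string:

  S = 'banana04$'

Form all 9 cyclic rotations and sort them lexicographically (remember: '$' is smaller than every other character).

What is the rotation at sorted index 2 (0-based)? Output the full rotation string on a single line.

All 9 rotations (rotation i = S[i:]+S[:i]):
  rot[0] = banana04$
  rot[1] = anana04$b
  rot[2] = nana04$ba
  rot[3] = ana04$ban
  rot[4] = na04$bana
  rot[5] = a04$banan
  rot[6] = 04$banana
  rot[7] = 4$banana0
  rot[8] = $banana04
Sorted (with $ < everything):
  sorted[0] = $banana04
  sorted[1] = 04$banana
  sorted[2] = 4$banana0
  sorted[3] = a04$banan
  sorted[4] = ana04$ban
  sorted[5] = anana04$b
  sorted[6] = banana04$
  sorted[7] = na04$bana
  sorted[8] = nana04$ba
sorted[2] = 4$banana0

Answer: 4$banana0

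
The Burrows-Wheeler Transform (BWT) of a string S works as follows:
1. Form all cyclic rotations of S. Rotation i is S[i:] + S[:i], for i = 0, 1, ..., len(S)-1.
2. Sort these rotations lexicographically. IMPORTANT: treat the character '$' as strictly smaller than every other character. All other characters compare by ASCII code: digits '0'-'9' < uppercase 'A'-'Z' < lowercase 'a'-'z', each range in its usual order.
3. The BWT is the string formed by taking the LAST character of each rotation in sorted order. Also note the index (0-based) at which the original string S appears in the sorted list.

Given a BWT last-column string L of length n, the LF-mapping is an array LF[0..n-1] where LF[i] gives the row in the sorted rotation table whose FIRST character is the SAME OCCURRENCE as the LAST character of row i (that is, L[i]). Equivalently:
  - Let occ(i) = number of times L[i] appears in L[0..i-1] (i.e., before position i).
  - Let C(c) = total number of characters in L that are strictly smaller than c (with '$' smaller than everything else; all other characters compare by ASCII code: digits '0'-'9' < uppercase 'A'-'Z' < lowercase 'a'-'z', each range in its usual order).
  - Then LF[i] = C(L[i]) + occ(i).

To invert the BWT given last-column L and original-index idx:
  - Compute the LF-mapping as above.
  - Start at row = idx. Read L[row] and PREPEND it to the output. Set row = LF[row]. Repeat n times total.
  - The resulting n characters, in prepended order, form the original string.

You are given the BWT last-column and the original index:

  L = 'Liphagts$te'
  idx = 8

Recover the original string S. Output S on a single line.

LF mapping: 1 6 7 5 2 4 9 8 0 10 3
Walk LF starting at row 8, prepending L[row]:
  step 1: row=8, L[8]='$', prepend. Next row=LF[8]=0
  step 2: row=0, L[0]='L', prepend. Next row=LF[0]=1
  step 3: row=1, L[1]='i', prepend. Next row=LF[1]=6
  step 4: row=6, L[6]='t', prepend. Next row=LF[6]=9
  step 5: row=9, L[9]='t', prepend. Next row=LF[9]=10
  step 6: row=10, L[10]='e', prepend. Next row=LF[10]=3
  step 7: row=3, L[3]='h', prepend. Next row=LF[3]=5
  step 8: row=5, L[5]='g', prepend. Next row=LF[5]=4
  step 9: row=4, L[4]='a', prepend. Next row=LF[4]=2
  step 10: row=2, L[2]='p', prepend. Next row=LF[2]=7
  step 11: row=7, L[7]='s', prepend. Next row=LF[7]=8
Reversed output: spaghettiL$

Answer: spaghettiL$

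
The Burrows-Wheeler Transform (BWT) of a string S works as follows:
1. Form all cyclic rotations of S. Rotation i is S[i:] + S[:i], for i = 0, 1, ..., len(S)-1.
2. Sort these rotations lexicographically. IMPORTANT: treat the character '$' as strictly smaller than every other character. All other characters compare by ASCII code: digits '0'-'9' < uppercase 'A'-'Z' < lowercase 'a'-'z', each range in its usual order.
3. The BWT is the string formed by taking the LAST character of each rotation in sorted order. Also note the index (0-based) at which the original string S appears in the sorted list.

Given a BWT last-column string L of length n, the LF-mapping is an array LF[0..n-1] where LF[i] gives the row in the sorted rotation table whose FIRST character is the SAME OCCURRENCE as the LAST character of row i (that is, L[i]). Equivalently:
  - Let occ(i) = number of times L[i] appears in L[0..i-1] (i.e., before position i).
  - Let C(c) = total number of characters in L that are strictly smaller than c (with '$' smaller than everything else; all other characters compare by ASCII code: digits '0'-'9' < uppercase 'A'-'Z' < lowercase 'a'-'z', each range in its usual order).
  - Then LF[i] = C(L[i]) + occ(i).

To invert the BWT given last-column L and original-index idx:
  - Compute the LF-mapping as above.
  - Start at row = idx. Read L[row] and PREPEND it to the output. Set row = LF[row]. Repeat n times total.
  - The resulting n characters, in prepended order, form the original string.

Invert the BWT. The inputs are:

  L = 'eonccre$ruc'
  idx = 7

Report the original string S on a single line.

LF mapping: 4 7 6 1 2 8 5 0 9 10 3
Walk LF starting at row 7, prepending L[row]:
  step 1: row=7, L[7]='$', prepend. Next row=LF[7]=0
  step 2: row=0, L[0]='e', prepend. Next row=LF[0]=4
  step 3: row=4, L[4]='c', prepend. Next row=LF[4]=2
  step 4: row=2, L[2]='n', prepend. Next row=LF[2]=6
  step 5: row=6, L[6]='e', prepend. Next row=LF[6]=5
  step 6: row=5, L[5]='r', prepend. Next row=LF[5]=8
  step 7: row=8, L[8]='r', prepend. Next row=LF[8]=9
  step 8: row=9, L[9]='u', prepend. Next row=LF[9]=10
  step 9: row=10, L[10]='c', prepend. Next row=LF[10]=3
  step 10: row=3, L[3]='c', prepend. Next row=LF[3]=1
  step 11: row=1, L[1]='o', prepend. Next row=LF[1]=7
Reversed output: occurrence$

Answer: occurrence$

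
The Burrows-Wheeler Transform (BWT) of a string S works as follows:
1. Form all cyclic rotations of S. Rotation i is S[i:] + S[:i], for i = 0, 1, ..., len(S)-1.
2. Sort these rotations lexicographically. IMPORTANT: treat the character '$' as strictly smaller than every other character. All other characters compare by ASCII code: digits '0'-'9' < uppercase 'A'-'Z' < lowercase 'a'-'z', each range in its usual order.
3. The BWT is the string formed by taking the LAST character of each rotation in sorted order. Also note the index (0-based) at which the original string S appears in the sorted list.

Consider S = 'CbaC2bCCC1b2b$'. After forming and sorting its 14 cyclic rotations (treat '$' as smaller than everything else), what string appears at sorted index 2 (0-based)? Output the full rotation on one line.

Answer: 2b$CbaC2bCCC1b

Derivation:
All 14 rotations (rotation i = S[i:]+S[:i]):
  rot[0] = CbaC2bCCC1b2b$
  rot[1] = baC2bCCC1b2b$C
  rot[2] = aC2bCCC1b2b$Cb
  rot[3] = C2bCCC1b2b$Cba
  rot[4] = 2bCCC1b2b$CbaC
  rot[5] = bCCC1b2b$CbaC2
  rot[6] = CCC1b2b$CbaC2b
  rot[7] = CC1b2b$CbaC2bC
  rot[8] = C1b2b$CbaC2bCC
  rot[9] = 1b2b$CbaC2bCCC
  rot[10] = b2b$CbaC2bCCC1
  rot[11] = 2b$CbaC2bCCC1b
  rot[12] = b$CbaC2bCCC1b2
  rot[13] = $CbaC2bCCC1b2b
Sorted (with $ < everything):
  sorted[0] = $CbaC2bCCC1b2b
  sorted[1] = 1b2b$CbaC2bCCC
  sorted[2] = 2b$CbaC2bCCC1b
  sorted[3] = 2bCCC1b2b$CbaC
  sorted[4] = C1b2b$CbaC2bCC
  sorted[5] = C2bCCC1b2b$Cba
  sorted[6] = CC1b2b$CbaC2bC
  sorted[7] = CCC1b2b$CbaC2b
  sorted[8] = CbaC2bCCC1b2b$
  sorted[9] = aC2bCCC1b2b$Cb
  sorted[10] = b$CbaC2bCCC1b2
  sorted[11] = b2b$CbaC2bCCC1
  sorted[12] = bCCC1b2b$CbaC2
  sorted[13] = baC2bCCC1b2b$C
sorted[2] = 2b$CbaC2bCCC1b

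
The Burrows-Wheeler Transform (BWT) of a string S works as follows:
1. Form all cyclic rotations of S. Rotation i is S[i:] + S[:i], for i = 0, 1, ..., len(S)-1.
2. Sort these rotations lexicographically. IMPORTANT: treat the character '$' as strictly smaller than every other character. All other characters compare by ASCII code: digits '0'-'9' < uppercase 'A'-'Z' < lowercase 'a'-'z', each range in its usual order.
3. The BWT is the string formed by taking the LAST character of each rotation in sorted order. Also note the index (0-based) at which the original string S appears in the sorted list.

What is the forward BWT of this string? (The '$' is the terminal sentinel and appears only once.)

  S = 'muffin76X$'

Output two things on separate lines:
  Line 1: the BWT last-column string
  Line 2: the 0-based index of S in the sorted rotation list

Answer: X7n6uff$im
7

Derivation:
All 10 rotations (rotation i = S[i:]+S[:i]):
  rot[0] = muffin76X$
  rot[1] = uffin76X$m
  rot[2] = ffin76X$mu
  rot[3] = fin76X$muf
  rot[4] = in76X$muff
  rot[5] = n76X$muffi
  rot[6] = 76X$muffin
  rot[7] = 6X$muffin7
  rot[8] = X$muffin76
  rot[9] = $muffin76X
Sorted (with $ < everything):
  sorted[0] = $muffin76X  (last char: 'X')
  sorted[1] = 6X$muffin7  (last char: '7')
  sorted[2] = 76X$muffin  (last char: 'n')
  sorted[3] = X$muffin76  (last char: '6')
  sorted[4] = ffin76X$mu  (last char: 'u')
  sorted[5] = fin76X$muf  (last char: 'f')
  sorted[6] = in76X$muff  (last char: 'f')
  sorted[7] = muffin76X$  (last char: '$')
  sorted[8] = n76X$muffi  (last char: 'i')
  sorted[9] = uffin76X$m  (last char: 'm')
Last column: X7n6uff$im
Original string S is at sorted index 7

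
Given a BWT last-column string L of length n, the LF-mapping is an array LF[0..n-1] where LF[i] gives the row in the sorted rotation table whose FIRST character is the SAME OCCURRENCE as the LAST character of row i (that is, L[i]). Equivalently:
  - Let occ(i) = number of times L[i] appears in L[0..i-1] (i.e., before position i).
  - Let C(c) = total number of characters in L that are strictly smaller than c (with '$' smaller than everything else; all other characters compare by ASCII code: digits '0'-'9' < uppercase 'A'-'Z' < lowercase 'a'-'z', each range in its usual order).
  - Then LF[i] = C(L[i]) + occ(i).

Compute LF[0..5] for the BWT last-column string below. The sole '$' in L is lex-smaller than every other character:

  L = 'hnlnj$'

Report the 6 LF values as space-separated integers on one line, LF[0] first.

Char counts: '$':1, 'h':1, 'j':1, 'l':1, 'n':2
C (first-col start): C('$')=0, C('h')=1, C('j')=2, C('l')=3, C('n')=4
L[0]='h': occ=0, LF[0]=C('h')+0=1+0=1
L[1]='n': occ=0, LF[1]=C('n')+0=4+0=4
L[2]='l': occ=0, LF[2]=C('l')+0=3+0=3
L[3]='n': occ=1, LF[3]=C('n')+1=4+1=5
L[4]='j': occ=0, LF[4]=C('j')+0=2+0=2
L[5]='$': occ=0, LF[5]=C('$')+0=0+0=0

Answer: 1 4 3 5 2 0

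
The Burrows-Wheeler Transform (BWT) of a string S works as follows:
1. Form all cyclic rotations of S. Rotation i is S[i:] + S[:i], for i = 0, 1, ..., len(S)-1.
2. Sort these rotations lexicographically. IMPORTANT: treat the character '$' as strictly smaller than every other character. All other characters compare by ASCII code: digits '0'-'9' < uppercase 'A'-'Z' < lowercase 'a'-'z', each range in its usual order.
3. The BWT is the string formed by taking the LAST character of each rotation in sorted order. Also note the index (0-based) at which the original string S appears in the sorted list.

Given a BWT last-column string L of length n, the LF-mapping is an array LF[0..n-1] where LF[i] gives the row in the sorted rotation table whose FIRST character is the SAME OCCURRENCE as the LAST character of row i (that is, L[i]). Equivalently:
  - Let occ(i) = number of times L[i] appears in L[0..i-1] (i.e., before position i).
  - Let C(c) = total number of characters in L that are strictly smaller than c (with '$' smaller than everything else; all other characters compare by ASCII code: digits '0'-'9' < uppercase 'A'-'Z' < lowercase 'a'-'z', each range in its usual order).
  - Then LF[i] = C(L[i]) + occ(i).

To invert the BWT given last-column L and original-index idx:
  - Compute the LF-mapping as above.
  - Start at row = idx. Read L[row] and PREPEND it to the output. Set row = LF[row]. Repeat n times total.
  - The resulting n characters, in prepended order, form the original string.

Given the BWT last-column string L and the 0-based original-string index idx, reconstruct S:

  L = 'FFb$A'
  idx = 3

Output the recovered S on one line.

LF mapping: 2 3 4 0 1
Walk LF starting at row 3, prepending L[row]:
  step 1: row=3, L[3]='$', prepend. Next row=LF[3]=0
  step 2: row=0, L[0]='F', prepend. Next row=LF[0]=2
  step 3: row=2, L[2]='b', prepend. Next row=LF[2]=4
  step 4: row=4, L[4]='A', prepend. Next row=LF[4]=1
  step 5: row=1, L[1]='F', prepend. Next row=LF[1]=3
Reversed output: FAbF$

Answer: FAbF$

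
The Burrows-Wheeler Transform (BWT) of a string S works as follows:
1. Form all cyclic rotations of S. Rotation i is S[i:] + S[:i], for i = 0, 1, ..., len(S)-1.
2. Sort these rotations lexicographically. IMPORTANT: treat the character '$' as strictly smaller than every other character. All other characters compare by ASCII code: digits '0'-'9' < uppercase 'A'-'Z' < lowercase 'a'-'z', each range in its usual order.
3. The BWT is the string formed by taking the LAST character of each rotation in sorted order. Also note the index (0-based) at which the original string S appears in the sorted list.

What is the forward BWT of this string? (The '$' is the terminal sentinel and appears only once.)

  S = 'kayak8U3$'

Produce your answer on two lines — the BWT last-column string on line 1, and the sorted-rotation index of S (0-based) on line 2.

Answer: 3Uk8yka$a
7

Derivation:
All 9 rotations (rotation i = S[i:]+S[:i]):
  rot[0] = kayak8U3$
  rot[1] = ayak8U3$k
  rot[2] = yak8U3$ka
  rot[3] = ak8U3$kay
  rot[4] = k8U3$kaya
  rot[5] = 8U3$kayak
  rot[6] = U3$kayak8
  rot[7] = 3$kayak8U
  rot[8] = $kayak8U3
Sorted (with $ < everything):
  sorted[0] = $kayak8U3  (last char: '3')
  sorted[1] = 3$kayak8U  (last char: 'U')
  sorted[2] = 8U3$kayak  (last char: 'k')
  sorted[3] = U3$kayak8  (last char: '8')
  sorted[4] = ak8U3$kay  (last char: 'y')
  sorted[5] = ayak8U3$k  (last char: 'k')
  sorted[6] = k8U3$kaya  (last char: 'a')
  sorted[7] = kayak8U3$  (last char: '$')
  sorted[8] = yak8U3$ka  (last char: 'a')
Last column: 3Uk8yka$a
Original string S is at sorted index 7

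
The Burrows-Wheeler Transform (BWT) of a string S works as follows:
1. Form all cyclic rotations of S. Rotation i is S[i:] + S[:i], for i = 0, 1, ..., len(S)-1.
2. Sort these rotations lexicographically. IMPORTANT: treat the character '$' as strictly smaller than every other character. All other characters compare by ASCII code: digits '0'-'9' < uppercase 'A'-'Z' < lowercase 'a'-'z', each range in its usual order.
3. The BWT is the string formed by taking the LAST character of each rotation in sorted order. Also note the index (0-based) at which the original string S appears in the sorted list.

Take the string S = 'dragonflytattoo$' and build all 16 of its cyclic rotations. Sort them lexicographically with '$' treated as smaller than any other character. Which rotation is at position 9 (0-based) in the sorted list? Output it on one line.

All 16 rotations (rotation i = S[i:]+S[:i]):
  rot[0] = dragonflytattoo$
  rot[1] = ragonflytattoo$d
  rot[2] = agonflytattoo$dr
  rot[3] = gonflytattoo$dra
  rot[4] = onflytattoo$drag
  rot[5] = nflytattoo$drago
  rot[6] = flytattoo$dragon
  rot[7] = lytattoo$dragonf
  rot[8] = ytattoo$dragonfl
  rot[9] = tattoo$dragonfly
  rot[10] = attoo$dragonflyt
  rot[11] = ttoo$dragonflyta
  rot[12] = too$dragonflytat
  rot[13] = oo$dragonflytatt
  rot[14] = o$dragonflytatto
  rot[15] = $dragonflytattoo
Sorted (with $ < everything):
  sorted[0] = $dragonflytattoo
  sorted[1] = agonflytattoo$dr
  sorted[2] = attoo$dragonflyt
  sorted[3] = dragonflytattoo$
  sorted[4] = flytattoo$dragon
  sorted[5] = gonflytattoo$dra
  sorted[6] = lytattoo$dragonf
  sorted[7] = nflytattoo$drago
  sorted[8] = o$dragonflytatto
  sorted[9] = onflytattoo$drag
  sorted[10] = oo$dragonflytatt
  sorted[11] = ragonflytattoo$d
  sorted[12] = tattoo$dragonfly
  sorted[13] = too$dragonflytat
  sorted[14] = ttoo$dragonflyta
  sorted[15] = ytattoo$dragonfl
sorted[9] = onflytattoo$drag

Answer: onflytattoo$drag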